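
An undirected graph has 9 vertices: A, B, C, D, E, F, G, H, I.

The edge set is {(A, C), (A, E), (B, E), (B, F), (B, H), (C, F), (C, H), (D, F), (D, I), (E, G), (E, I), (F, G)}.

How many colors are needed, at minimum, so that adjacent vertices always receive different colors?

3

The cycle C-H-B-E-A-C has odd length 5, so it cannot be 2-colored; at least 3 colors are needed.
3 colors suffice: A=3, B=2, C=2, D=2, E=1, F=1, G=2, H=1, I=3. Each edge has distinct colors on its endpoints.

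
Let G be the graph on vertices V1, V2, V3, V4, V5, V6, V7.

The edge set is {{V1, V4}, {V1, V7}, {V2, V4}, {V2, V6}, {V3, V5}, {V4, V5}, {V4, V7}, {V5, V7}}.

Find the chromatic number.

3

V4, V5, V7 are mutually adjacent, so at least 3 colors are needed.
3 colors suffice: color 1 → {V3, V4, V6}; color 2 → {V1, V2, V5}; color 3 → {V7}. No two adjacent vertices share a color.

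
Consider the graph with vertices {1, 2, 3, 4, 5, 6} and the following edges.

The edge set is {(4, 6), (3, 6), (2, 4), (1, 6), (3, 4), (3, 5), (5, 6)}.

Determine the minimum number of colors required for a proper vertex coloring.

3

3, 4, 6 form a triangle, so at least 3 colors are needed.
One proper 3-coloring: 1=b, 2=a, 3=c, 4=b, 5=b, 6=a. Every edge joins two different colors.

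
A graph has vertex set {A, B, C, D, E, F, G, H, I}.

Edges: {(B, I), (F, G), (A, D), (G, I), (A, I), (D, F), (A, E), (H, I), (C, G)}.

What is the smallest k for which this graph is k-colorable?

The cycle D-A-I-G-F-D has odd length 5, so it cannot be 2-colored; at least 3 colors are needed.
One proper 3-coloring: A=2, B=2, C=1, D=3, E=1, F=1, G=2, H=2, I=1. No two adjacent vertices share a color.

3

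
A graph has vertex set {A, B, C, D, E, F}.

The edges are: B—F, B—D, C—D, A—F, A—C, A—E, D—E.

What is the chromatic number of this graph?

The cycle D-B-F-A-C-D has odd length 5, so it cannot be 2-colored; at least 3 colors are needed.
3 colors suffice: color 1 → {A, D}; color 2 → {C, E, F}; color 3 → {B}. Each edge has distinct colors on its endpoints.

3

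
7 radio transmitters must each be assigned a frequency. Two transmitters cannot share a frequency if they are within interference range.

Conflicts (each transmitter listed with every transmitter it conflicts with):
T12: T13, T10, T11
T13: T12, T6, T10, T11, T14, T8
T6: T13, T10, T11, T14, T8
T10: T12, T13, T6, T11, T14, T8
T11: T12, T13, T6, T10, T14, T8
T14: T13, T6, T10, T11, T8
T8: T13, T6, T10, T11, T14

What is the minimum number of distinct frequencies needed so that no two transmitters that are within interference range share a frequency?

T13, T6, T10, T11, T14, T8 are mutually in conflict, so at least 6 frequencies are needed.
6 frequencies suffice: frequency 1 → {T13}; frequency 2 → {T11}; frequency 3 → {T10}; frequency 4 → {T12, T6}; frequency 5 → {T14}; frequency 6 → {T8}. Every pair that conflicts lands in different frequencies.

6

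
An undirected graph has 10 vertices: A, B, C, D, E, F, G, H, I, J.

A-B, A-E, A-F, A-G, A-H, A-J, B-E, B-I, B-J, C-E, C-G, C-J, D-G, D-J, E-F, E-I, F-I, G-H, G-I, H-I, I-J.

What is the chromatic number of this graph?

A, B, E form a triangle, so at least 3 colors are needed.
A valid assignment using 3 colors: A=1, B=3, C=1, D=1, E=2, F=3, G=2, H=3, I=1, J=2. Every edge joins two different colors.

3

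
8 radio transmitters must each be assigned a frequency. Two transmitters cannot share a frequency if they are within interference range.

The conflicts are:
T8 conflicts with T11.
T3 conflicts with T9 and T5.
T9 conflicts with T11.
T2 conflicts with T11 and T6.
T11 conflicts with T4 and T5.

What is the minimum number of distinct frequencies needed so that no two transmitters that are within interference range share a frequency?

2

T11 and T5 conflict, so at least 2 frequencies are needed.
2 frequencies suffice: frequency 1 → {T3, T11, T6}; frequency 2 → {T8, T9, T2, T4, T5}. No two conflicting transmitters share a frequency.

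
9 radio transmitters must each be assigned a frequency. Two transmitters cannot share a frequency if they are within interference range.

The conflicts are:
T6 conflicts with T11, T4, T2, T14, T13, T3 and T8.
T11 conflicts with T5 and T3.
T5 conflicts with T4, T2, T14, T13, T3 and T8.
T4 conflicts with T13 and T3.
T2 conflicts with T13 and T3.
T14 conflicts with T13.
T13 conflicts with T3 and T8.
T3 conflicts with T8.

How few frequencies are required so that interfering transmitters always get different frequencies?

T6, T13, T3, T8 all conflict with each other, so at least 4 frequencies are needed.
4 frequencies suffice: T6=1, T11=3, T5=1, T4=4, T2=4, T14=2, T13=3, T3=2, T8=4. Each listed conflict is separated.

4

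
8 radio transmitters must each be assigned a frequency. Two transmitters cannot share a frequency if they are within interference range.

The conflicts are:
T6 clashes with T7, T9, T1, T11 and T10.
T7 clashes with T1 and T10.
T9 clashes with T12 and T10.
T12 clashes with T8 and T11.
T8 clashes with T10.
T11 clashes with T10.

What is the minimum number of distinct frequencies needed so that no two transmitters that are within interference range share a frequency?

3

T6, T7, T10 all conflict with each other, so at least 3 frequencies are needed.
3 frequencies suffice: frequency 1 → {T6, T12}; frequency 2 → {T1, T10}; frequency 3 → {T7, T9, T8, T11}. No two conflicting transmitters share a frequency.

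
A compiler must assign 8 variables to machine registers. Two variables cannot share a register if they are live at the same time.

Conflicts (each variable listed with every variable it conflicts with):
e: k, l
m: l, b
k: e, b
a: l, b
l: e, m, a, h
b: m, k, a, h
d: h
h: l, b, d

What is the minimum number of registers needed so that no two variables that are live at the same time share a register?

The cycle e-l-h-b-k-e has odd length 5, so it cannot be 2-colored; at least 3 registers are needed.
3 registers suffice: e=3, m=2, k=2, a=2, l=1, b=1, d=1, h=2. No two conflicting variables share a register.

3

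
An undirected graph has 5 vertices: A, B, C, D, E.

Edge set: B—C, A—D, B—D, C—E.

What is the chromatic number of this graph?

B and C are adjacent, so at least 2 colors are needed.
2 colors suffice: color 1 → {C, D}; color 2 → {A, B, E}. Each edge has distinct colors on its endpoints.

2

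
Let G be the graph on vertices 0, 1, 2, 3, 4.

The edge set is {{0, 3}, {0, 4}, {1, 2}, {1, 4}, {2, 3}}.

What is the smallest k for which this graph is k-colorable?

The cycle 1-4-0-3-2-1 has odd length 5, so it cannot be 2-colored; at least 3 colors are needed.
3 colors suffice: color a → {0, 1}; color b → {2, 4}; color c → {3}. No two adjacent vertices share a color.

3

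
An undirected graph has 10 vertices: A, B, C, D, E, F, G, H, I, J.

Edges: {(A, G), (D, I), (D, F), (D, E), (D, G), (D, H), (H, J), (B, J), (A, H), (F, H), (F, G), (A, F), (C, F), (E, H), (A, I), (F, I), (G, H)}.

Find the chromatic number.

D, F, G, H are mutually adjacent (a clique of size 4), so at least 4 colors are needed.
4 colors suffice: color 1 → {E, F, J}; color 2 → {B, C, H, I}; color 3 → {A, D}; color 4 → {G}. Each edge has distinct colors on its endpoints.

4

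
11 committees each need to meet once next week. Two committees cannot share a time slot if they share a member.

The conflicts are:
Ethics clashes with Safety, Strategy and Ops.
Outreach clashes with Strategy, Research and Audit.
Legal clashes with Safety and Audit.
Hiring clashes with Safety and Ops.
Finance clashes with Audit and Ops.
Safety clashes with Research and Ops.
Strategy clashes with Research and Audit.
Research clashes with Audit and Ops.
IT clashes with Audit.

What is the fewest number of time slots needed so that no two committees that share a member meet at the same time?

Outreach, Strategy, Research, Audit pairwise conflict, so at least 4 time slots are needed.
4 time slots suffice: time slot 1 → {Safety, Audit}; time slot 2 → {Legal, Strategy, IT, Ops}; time slot 3 → {Ethics, Hiring, Finance, Research}; time slot 4 → {Outreach}. No two conflicting committees share a time slot.

4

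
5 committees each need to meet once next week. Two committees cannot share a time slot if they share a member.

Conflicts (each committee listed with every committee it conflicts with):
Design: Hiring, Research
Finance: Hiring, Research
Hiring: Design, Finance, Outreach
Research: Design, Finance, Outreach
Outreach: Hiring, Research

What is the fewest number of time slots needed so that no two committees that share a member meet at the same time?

2

Research and Outreach conflict, so at least 2 time slots are needed.
Using 2 time slots: Design=2, Finance=2, Hiring=1, Research=1, Outreach=2. Each listed conflict is separated.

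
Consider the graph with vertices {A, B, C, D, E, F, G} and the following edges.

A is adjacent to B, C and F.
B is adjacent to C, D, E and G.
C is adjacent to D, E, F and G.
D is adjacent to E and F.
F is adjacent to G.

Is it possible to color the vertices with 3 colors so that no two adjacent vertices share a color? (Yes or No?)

No

B, C, D, E form a clique, so at least 4 colors are needed.
So 3 colors are not enough.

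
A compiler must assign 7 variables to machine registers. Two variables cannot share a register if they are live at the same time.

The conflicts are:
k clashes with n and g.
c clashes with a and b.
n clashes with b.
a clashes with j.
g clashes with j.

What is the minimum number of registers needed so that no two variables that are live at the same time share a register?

3

The cycle g-j-a-c-b-n-k-g has odd length 7, so it cannot be 2-colored; at least 3 registers are needed.
3 registers suffice: register 1 → {c, n, g}; register 2 → {k, a, b}; register 3 → {j}. Every pair that conflicts lands in different registers.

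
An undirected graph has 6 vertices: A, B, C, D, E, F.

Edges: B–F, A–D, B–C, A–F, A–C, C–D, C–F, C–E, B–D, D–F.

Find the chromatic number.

4

A, C, D, F are mutually adjacent (a clique of size 4), so at least 4 colors are needed.
4 colors suffice: color 1 → {C}; color 2 → {E, F}; color 3 → {D}; color 4 → {A, B}. No two adjacent vertices share a color.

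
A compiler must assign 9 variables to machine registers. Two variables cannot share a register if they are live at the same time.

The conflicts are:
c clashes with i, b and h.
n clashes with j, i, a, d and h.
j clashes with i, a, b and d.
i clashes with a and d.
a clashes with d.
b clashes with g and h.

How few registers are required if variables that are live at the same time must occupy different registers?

5

n, j, i, a, d all conflict with each other, so at least 5 registers are needed.
5 registers suffice: register 1 → {c, j, g}; register 2 → {i, b}; register 3 → {n}; register 4 → {d, h}; register 5 → {a}. Every pair that conflicts lands in different registers.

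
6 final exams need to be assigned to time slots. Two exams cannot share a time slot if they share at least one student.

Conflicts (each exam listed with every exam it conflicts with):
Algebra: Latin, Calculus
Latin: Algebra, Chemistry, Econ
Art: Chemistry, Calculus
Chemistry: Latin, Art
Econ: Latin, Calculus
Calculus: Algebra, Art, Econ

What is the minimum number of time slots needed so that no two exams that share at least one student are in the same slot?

3

The cycle Latin-Chemistry-Art-Calculus-Algebra-Latin has odd length 5, so it cannot be 2-colored; at least 3 time slots are needed.
3 time slots suffice: time slot 1 → {Latin, Calculus}; time slot 2 → {Algebra, Art, Econ}; time slot 3 → {Chemistry}. Each listed conflict is separated.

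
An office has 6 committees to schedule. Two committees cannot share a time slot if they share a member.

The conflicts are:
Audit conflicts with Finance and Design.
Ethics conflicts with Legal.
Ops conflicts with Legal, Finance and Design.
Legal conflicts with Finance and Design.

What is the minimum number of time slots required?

Ops, Legal, Design all conflict with each other, so at least 3 time slots are needed.
3 time slots suffice: time slot 1 → {Audit, Legal}; time slot 2 → {Ethics, Finance, Design}; time slot 3 → {Ops}. Each listed conflict is separated.

3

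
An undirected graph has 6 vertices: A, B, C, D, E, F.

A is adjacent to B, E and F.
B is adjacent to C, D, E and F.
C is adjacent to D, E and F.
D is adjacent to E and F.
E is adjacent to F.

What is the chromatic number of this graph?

5

B, C, D, E, F are mutually adjacent (a clique of size 5), so at least 5 colors are needed.
A valid assignment using 5 colors: A=4, B=2, C=4, D=5, E=3, F=1. Each edge has distinct colors on its endpoints.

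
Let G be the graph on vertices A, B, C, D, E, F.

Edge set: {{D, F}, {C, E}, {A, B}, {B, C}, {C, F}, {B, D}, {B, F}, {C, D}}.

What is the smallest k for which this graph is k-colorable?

B, C, D, F are mutually adjacent (a clique of size 4), so at least 4 colors are needed.
4 colors suffice: color 1 → {A, C}; color 2 → {B, E}; color 3 → {F}; color 4 → {D}. No two adjacent vertices share a color.

4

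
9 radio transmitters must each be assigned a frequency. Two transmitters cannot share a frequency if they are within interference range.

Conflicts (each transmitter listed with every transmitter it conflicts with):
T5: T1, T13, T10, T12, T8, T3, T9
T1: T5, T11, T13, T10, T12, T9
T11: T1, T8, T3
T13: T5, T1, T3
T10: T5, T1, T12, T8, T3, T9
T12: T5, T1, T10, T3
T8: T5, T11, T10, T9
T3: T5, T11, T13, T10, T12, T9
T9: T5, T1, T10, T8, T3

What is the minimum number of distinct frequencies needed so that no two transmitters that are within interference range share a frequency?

T5, T1, T10, T9 are mutually in conflict, so at least 4 frequencies are needed.
4 frequencies suffice: frequency 1 → {T5, T11}; frequency 2 → {T1, T8, T3}; frequency 3 → {T13, T10}; frequency 4 → {T12, T9}. Every pair that conflicts lands in different frequencies.

4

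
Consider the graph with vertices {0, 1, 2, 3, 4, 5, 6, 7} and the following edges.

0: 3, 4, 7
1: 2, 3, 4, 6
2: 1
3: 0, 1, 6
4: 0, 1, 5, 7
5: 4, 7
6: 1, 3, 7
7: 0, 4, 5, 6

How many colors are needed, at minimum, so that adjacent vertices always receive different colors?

3

0, 4, 7 are mutually adjacent, so at least 3 colors are needed.
A valid assignment using 3 colors: 0=green, 1=blue, 2=red, 3=red, 4=red, 5=green, 6=green, 7=blue. Every edge joins two different colors.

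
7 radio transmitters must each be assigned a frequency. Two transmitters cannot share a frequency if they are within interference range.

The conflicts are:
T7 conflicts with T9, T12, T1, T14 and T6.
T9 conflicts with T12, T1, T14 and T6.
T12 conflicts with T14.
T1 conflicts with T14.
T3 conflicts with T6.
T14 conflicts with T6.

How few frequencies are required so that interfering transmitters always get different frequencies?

T7, T9, T14, T6 are mutually in conflict, so at least 4 frequencies are needed.
4 frequencies suffice: frequency 1 → {T3, T14}; frequency 2 → {T7}; frequency 3 → {T9}; frequency 4 → {T12, T1, T6}. No two conflicting transmitters share a frequency.

4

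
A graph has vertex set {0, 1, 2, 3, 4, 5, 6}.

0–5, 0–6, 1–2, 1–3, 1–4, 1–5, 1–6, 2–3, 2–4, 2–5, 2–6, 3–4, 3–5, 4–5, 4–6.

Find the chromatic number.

5

1, 2, 3, 4, 5 are mutually adjacent (a clique of size 5), so at least 5 colors are needed.
5 colors suffice: color a → {0, 4}; color b → {2}; color c → {1}; color d → {5, 6}; color e → {3}. Each edge has distinct colors on its endpoints.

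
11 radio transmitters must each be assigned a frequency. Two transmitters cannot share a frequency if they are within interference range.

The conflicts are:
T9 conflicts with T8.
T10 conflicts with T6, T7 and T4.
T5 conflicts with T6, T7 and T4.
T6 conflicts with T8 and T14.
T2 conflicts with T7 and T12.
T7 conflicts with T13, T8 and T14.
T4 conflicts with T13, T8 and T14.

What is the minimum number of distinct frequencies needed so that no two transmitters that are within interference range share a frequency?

T4 and T13 conflict, so at least 2 frequencies are needed.
A valid assignment using 2 frequencies: T9=1, T10=2, T5=2, T6=1, T2=2, T7=1, T4=1, T13=2, T8=2, T14=2, T12=1. Each listed conflict is separated.

2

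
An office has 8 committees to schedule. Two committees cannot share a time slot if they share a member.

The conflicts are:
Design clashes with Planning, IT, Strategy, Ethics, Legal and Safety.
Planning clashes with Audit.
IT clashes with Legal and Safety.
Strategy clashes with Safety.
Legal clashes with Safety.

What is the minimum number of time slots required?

Design, IT, Legal, Safety are mutually in conflict, so at least 4 time slots are needed.
Using 4 time slots: Design=1, Planning=2, IT=4, Audit=1, Strategy=3, Ethics=2, Legal=3, Safety=2. No two conflicting committees share a time slot.

4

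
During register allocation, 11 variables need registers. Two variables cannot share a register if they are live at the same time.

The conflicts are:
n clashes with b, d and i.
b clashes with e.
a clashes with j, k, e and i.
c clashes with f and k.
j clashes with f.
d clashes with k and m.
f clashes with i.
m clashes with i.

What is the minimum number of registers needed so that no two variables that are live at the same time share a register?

3

The cycle i-f-c-k-a-i has odd length 5, so it cannot be 2-colored; at least 3 registers are needed.
A valid assignment using 3 registers: n=3, b=1, a=2, c=3, j=1, d=2, f=2, k=1, m=3, e=3, i=1. No two conflicting variables share a register.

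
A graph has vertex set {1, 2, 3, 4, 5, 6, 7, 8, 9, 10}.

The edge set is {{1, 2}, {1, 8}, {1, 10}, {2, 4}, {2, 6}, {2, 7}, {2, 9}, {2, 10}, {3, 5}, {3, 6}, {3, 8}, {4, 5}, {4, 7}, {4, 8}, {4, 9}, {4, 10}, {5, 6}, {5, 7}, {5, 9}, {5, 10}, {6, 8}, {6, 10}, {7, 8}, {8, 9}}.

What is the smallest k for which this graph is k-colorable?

3, 5, 6 are pairwise adjacent, so at least 3 colors are needed.
3 colors suffice: 1=red, 2=blue, 3=green, 4=red, 5=blue, 6=red, 7=green, 8=blue, 9=green, 10=green. No two adjacent vertices share a color.

3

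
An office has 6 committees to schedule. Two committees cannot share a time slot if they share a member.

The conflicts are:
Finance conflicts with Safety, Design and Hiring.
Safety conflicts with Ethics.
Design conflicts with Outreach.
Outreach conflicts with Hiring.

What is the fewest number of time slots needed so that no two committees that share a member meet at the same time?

Finance and Design conflict, so at least 2 time slots are needed.
2 time slots suffice: Finance=1, Safety=2, Design=2, Outreach=1, Hiring=2, Ethics=1. Each listed conflict is separated.

2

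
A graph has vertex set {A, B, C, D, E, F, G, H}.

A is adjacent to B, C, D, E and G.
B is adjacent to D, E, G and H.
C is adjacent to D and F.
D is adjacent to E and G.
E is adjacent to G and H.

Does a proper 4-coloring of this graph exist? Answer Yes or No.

No

A, B, D, E, G form a clique, so at least 5 colors are needed.
So 4 colors are not enough.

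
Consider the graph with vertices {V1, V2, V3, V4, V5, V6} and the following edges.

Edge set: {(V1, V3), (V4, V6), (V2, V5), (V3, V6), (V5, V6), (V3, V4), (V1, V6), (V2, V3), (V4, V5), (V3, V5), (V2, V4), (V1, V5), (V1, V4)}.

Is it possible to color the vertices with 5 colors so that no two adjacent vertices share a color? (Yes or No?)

The chromatic number is 5. V1, V3, V4, V5, V6 are pairwise adjacent (a clique of size 5), so at least 5 colors are needed.
5 colors suffice: color 1 → {V5}; color 2 → {V3}; color 3 → {V4}; color 4 → {V2, V6}; color 5 → {V1}.
That is already a proper 5-coloring.

Yes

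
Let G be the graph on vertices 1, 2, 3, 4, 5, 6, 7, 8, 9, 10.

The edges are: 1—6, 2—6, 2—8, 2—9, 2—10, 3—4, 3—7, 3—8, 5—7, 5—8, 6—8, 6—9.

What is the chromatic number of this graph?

3

2, 6, 9 form a triangle, so at least 3 colors are needed.
3 colors suffice: 1=blue, 2=blue, 3=red, 4=blue, 5=red, 6=red, 7=blue, 8=green, 9=green, 10=red. Each edge has distinct colors on its endpoints.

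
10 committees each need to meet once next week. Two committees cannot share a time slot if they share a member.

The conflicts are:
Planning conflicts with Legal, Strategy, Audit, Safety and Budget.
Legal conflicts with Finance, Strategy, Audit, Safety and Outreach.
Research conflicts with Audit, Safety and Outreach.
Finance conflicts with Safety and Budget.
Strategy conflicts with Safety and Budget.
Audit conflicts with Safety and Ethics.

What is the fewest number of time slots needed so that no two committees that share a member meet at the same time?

4

Planning, Legal, Strategy, Safety are mutually in conflict, so at least 4 time slots are needed.
4 time slots suffice: time slot 1 → {Safety, Outreach, Ethics, Budget}; time slot 2 → {Legal, Research}; time slot 3 → {Planning, Finance}; time slot 4 → {Strategy, Audit}. Every pair that conflicts lands in different time slots.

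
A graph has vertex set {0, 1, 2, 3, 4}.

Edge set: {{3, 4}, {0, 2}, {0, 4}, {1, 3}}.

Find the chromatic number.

3 and 4 are adjacent, so at least 2 colors are needed.
2 colors suffice: color a → {0, 3}; color b → {1, 2, 4}. Every edge joins two different colors.

2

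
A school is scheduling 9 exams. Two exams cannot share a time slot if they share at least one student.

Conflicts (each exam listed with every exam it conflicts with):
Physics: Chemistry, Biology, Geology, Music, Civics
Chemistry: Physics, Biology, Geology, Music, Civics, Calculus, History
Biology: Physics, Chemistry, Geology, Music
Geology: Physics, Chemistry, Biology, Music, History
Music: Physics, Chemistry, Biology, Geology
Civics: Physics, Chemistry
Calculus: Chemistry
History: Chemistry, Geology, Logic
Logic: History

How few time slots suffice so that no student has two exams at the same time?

Physics, Chemistry, Biology, Geology, Music all conflict with each other, so at least 5 time slots are needed.
Using 5 time slots: Physics=2, Chemistry=1, Biology=5, Geology=3, Music=4, Civics=3, Calculus=2, History=2, Logic=1. No two conflicting exams share a time slot.

5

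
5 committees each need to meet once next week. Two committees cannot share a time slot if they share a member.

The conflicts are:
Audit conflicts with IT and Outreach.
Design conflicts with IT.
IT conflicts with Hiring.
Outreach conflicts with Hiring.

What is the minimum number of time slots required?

2

Design and IT conflict, so at least 2 time slots are needed.
Using 2 time slots: Audit=2, Design=2, IT=1, Outreach=1, Hiring=2. No two conflicting committees share a time slot.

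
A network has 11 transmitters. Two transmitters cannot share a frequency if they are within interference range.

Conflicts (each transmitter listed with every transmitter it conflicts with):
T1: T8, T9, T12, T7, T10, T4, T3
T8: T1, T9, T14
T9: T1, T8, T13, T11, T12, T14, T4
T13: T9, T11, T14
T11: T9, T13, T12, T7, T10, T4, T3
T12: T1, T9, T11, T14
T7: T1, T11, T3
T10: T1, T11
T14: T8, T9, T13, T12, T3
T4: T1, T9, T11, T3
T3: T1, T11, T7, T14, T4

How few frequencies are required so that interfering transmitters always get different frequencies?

3

T11, T4, T3 pairwise conflict, so at least 3 frequencies are needed.
3 frequencies suffice: frequency 1 → {T9, T10, T3}; frequency 2 → {T1, T11, T14}; frequency 3 → {T8, T13, T12, T7, T4}. Each listed conflict is separated.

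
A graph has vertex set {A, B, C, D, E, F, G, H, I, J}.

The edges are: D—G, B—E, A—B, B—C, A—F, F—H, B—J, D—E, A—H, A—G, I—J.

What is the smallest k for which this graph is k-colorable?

A, F, H are mutually adjacent, so at least 3 colors are needed.
3 colors suffice: color 1 → {B, G, H, I}; color 2 → {A, C, E, J}; color 3 → {D, F}. No two adjacent vertices share a color.

3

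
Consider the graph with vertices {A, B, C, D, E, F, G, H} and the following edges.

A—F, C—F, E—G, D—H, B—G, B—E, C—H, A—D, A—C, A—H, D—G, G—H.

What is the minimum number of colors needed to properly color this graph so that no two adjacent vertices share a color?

A, D, H form a triangle, so at least 3 colors are needed.
3 colors suffice: A=1, B=3, C=3, D=3, E=2, F=2, G=1, H=2. Every edge joins two different colors.

3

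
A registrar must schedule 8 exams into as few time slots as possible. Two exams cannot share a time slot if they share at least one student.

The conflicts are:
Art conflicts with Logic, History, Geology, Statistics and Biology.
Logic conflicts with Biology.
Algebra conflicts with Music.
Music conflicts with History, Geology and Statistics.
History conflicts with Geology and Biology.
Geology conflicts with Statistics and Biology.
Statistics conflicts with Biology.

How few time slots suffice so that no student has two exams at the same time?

4

Art, History, Geology, Biology pairwise conflict, so at least 4 time slots are needed.
A valid assignment using 4 time slots: Art=3, Logic=2, Algebra=2, Music=1, History=4, Geology=2, Statistics=4, Biology=1. Each listed conflict is separated.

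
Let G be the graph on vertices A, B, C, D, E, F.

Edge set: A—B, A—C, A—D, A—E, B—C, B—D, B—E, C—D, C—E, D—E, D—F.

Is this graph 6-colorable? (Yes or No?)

The chromatic number is 5. A, B, C, D, E are mutually adjacent (a clique of size 5), so at least 5 colors are needed.
5 colors suffice: color 1 → {D}; color 2 → {E, F}; color 3 → {B}; color 4 → {C}; color 5 → {A}.
Since 6 ≥ 5, a proper 6-coloring certainly exists.

Yes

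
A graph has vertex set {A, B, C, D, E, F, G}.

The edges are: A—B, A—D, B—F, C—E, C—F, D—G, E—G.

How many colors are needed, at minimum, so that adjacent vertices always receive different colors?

3

The cycle G-E-C-F-B-A-D-G has odd length 7, so it cannot be 2-colored; at least 3 colors are needed.
3 colors suffice: color 1 → {D, E, F}; color 2 → {A, C, G}; color 3 → {B}. Each edge has distinct colors on its endpoints.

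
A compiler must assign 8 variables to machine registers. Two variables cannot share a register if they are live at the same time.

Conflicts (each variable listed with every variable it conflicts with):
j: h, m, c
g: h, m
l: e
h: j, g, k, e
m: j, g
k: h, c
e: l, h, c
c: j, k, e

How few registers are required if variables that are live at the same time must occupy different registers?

j and c conflict, so at least 2 registers are needed.
2 registers suffice: j=2, g=2, l=1, h=1, m=1, k=2, e=2, c=1. No two conflicting variables share a register.

2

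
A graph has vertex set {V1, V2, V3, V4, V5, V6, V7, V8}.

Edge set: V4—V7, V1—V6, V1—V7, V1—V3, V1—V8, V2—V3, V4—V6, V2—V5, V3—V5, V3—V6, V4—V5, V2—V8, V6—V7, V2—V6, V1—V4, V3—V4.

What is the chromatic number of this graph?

4

V1, V4, V6, V7 are pairwise adjacent (a clique of size 4), so at least 4 colors are needed.
One proper 4-coloring: V1=4, V2=1, V3=2, V4=1, V5=3, V6=3, V7=2, V8=2. Every edge joins two different colors.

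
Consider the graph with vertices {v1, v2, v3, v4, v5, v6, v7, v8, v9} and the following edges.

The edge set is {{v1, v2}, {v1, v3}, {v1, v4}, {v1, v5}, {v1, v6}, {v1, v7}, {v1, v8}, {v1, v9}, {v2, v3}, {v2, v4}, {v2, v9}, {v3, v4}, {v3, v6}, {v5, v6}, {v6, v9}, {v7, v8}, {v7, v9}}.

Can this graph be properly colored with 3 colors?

No

v1, v2, v3, v4 are mutually adjacent (a clique of size 4), so at least 4 colors are needed.
So 3 colors are not enough.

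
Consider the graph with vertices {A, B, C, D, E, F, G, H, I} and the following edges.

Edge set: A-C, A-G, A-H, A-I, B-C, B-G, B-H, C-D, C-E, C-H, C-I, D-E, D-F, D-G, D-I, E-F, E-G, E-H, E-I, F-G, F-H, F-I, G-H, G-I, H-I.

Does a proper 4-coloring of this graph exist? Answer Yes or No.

No

E, F, G, H, I form a clique, so at least 5 colors are needed.
So 4 colors are not enough.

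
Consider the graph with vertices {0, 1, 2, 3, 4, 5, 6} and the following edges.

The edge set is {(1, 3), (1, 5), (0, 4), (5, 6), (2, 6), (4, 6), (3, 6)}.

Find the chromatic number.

5 and 6 are adjacent, so at least 2 colors are needed.
2 colors suffice: 0=red, 1=red, 2=blue, 3=blue, 4=blue, 5=blue, 6=red. Each edge has distinct colors on its endpoints.

2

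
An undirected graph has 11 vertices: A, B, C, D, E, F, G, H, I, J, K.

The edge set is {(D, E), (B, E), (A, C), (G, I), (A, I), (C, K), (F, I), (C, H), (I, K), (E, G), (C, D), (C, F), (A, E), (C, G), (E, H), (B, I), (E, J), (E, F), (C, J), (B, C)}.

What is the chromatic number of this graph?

2

B and C are adjacent, so at least 2 colors are needed.
2 colors suffice: color 1 → {C, E, I}; color 2 → {A, B, D, F, G, H, J, K}. Each edge has distinct colors on its endpoints.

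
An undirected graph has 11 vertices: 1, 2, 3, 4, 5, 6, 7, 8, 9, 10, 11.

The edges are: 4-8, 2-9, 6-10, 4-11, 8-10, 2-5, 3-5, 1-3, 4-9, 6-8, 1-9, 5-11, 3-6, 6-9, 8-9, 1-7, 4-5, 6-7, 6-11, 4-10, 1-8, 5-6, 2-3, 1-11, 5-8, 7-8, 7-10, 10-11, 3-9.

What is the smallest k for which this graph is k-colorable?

4

6, 7, 8, 10 are mutually adjacent (a clique of size 4), so at least 4 colors are needed.
4 colors suffice: 1=b, 2=b, 3=a, 4=b, 5=c, 6=b, 7=d, 8=a, 9=c, 10=c, 11=a. No two adjacent vertices share a color.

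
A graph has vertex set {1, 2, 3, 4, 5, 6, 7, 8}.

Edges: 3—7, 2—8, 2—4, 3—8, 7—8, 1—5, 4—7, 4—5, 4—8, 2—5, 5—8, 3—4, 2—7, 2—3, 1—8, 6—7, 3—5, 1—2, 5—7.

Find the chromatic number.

2, 3, 4, 5, 7, 8 are mutually adjacent (a clique of size 6), so at least 6 colors are needed.
6 colors suffice: color a → {2, 6}; color b → {8}; color c → {1, 7}; color d → {5}; color e → {4}; color f → {3}. Every edge joins two different colors.

6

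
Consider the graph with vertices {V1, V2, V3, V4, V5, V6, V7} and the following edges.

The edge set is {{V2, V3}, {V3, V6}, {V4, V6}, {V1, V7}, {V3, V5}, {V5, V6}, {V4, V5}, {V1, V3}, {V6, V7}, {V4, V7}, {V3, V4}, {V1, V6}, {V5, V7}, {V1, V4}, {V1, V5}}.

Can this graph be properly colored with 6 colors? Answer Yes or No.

The chromatic number is 5. V1, V3, V4, V5, V6 are mutually adjacent (a clique of size 5), so at least 5 colors are needed.
5 colors suffice: color 1 → {V2, V6}; color 2 → {V3, V7}; color 3 → {V5}; color 4 → {V4}; color 5 → {V1}.
Since 6 ≥ 5, a proper 6-coloring certainly exists.

Yes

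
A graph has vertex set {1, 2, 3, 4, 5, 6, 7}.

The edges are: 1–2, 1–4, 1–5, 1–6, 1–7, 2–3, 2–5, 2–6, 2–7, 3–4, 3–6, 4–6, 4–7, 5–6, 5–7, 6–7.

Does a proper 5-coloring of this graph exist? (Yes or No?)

The chromatic number is 5. 1, 2, 5, 6, 7 form a clique, so at least 5 colors are needed.
One proper 5-coloring: 1=blue, 2=yellow, 3=blue, 4=yellow, 5=purple, 6=red, 7=green.
That is already a proper 5-coloring.

Yes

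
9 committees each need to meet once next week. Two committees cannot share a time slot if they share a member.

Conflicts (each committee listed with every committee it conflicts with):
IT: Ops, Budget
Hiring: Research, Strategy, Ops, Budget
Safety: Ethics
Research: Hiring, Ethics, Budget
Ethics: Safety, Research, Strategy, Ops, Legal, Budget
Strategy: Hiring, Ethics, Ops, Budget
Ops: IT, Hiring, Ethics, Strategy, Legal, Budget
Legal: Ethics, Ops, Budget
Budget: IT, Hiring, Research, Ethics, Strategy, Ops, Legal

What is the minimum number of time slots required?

Ethics, Strategy, Ops, Budget all conflict with each other, so at least 4 time slots are needed.
4 time slots suffice: time slot 1 → {Safety, Budget}; time slot 2 → {IT, Hiring, Ethics}; time slot 3 → {Research, Ops}; time slot 4 → {Strategy, Legal}. Every pair that conflicts lands in different time slots.

4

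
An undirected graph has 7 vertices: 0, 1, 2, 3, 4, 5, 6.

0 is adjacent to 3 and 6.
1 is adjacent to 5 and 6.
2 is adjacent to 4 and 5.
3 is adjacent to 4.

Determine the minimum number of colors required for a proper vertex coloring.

The cycle 5-1-6-0-3-4-2-5 has odd length 7, so it cannot be 2-colored; at least 3 colors are needed.
3 colors suffice: 0=a, 1=a, 2=a, 3=b, 4=c, 5=b, 6=b. No two adjacent vertices share a color.

3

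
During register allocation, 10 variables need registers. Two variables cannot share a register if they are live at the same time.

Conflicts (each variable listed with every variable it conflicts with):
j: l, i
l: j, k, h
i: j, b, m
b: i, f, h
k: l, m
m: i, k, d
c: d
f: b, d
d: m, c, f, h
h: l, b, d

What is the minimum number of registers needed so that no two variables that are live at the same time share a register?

The cycle l-h-d-m-k-l has odd length 5, so it cannot be 2-colored; at least 3 registers are needed.
3 registers suffice: register 1 → {l, b, d}; register 2 → {j, m, c, f, h}; register 3 → {i, k}. No two conflicting variables share a register.

3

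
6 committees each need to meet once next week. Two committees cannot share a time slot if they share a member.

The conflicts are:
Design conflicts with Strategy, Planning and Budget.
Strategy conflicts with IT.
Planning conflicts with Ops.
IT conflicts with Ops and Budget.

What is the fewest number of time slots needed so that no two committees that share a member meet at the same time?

3

The cycle IT-Ops-Planning-Design-Strategy-IT has odd length 5, so it cannot be 2-colored; at least 3 time slots are needed.
A valid assignment using 3 time slots: Design=1, Strategy=2, Planning=2, IT=1, Ops=3, Budget=2. Each listed conflict is separated.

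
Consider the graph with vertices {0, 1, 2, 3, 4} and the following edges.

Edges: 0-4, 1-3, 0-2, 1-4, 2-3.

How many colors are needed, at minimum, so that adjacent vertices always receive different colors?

The cycle 2-0-4-1-3-2 has odd length 5, so it cannot be 2-colored; at least 3 colors are needed.
3 colors suffice: 0=b, 1=b, 2=a, 3=c, 4=a. No two adjacent vertices share a color.

3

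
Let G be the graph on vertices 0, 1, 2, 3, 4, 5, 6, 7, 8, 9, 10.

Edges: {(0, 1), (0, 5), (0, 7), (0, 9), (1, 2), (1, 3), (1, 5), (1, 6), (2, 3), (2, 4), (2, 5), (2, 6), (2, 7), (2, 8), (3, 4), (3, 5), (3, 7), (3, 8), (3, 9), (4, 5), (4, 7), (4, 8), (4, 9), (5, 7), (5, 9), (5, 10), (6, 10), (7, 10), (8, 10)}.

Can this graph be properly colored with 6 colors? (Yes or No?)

The chromatic number is 5. 2, 3, 4, 5, 7 form a clique, so at least 5 colors are needed.
5 colors suffice: color a → {5, 6, 8}; color b → {0, 2, 10}; color c → {3}; color d → {1, 7, 9}; color e → {4}.
Since 6 ≥ 5, a proper 6-coloring certainly exists.

Yes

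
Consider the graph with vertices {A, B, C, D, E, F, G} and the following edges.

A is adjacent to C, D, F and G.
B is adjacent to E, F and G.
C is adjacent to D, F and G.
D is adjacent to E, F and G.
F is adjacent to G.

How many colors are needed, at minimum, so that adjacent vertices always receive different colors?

A, C, D, F, G are mutually adjacent (a clique of size 5), so at least 5 colors are needed.
5 colors suffice: color red → {E, F}; color blue → {B, D}; color green → {G}; color yellow → {A}; color purple → {C}. Every edge joins two different colors.

5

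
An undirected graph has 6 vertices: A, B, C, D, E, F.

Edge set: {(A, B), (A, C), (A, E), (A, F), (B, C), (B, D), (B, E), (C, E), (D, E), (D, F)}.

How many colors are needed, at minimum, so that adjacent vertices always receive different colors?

4

A, B, C, E are mutually adjacent (a clique of size 4), so at least 4 colors are needed.
4 colors suffice: color 1 → {B, F}; color 2 → {A, D}; color 3 → {E}; color 4 → {C}. No two adjacent vertices share a color.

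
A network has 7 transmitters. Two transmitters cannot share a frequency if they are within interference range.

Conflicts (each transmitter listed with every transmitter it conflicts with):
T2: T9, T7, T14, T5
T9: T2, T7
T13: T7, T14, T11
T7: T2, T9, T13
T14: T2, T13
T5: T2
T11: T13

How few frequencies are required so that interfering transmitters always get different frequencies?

T2, T9, T7 all conflict with each other, so at least 3 frequencies are needed.
Using 3 frequencies: T2=1, T9=3, T13=1, T7=2, T14=2, T5=2, T11=2. Every pair that conflicts lands in different frequencies.

3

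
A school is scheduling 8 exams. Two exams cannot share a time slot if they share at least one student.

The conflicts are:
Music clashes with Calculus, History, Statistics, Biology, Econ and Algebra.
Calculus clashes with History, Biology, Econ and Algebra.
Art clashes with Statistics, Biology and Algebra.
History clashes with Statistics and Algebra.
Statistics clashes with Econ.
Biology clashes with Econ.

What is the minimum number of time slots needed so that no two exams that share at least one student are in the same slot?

Music, Calculus, Biology, Econ pairwise conflict, so at least 4 time slots are needed.
4 time slots suffice: Music=1, Calculus=2, Art=1, History=4, Statistics=2, Biology=4, Econ=3, Algebra=3. Each listed conflict is separated.

4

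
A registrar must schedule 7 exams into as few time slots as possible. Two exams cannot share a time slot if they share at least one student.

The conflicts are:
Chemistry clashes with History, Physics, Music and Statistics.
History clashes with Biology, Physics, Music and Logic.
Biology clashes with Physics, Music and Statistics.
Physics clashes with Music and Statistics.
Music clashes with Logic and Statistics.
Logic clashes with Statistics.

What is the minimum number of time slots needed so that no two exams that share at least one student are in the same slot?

4

Chemistry, Physics, Music, Statistics pairwise conflict, so at least 4 time slots are needed.
4 time slots suffice: time slot 1 → {Music}; time slot 2 → {History, Statistics}; time slot 3 → {Physics, Logic}; time slot 4 → {Chemistry, Biology}. No two conflicting exams share a time slot.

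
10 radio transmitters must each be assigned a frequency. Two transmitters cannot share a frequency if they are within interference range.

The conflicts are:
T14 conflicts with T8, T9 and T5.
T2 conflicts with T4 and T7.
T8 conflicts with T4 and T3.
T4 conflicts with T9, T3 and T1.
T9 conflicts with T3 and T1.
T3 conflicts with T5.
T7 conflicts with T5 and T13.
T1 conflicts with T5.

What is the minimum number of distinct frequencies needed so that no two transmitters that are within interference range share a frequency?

T4, T9, T3 pairwise conflict, so at least 3 frequencies are needed.
Using 3 frequencies: T14=2, T2=3, T8=3, T4=1, T9=3, T3=2, T7=2, T1=2, T5=1, T13=1. Every pair that conflicts lands in different frequencies.

3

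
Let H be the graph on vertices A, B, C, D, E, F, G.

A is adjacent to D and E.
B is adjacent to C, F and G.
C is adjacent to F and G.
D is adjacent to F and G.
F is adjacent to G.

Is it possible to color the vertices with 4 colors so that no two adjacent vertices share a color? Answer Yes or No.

Yes

The chromatic number is 4. B, C, F, G are pairwise adjacent (a clique of size 4), so at least 4 colors are needed.
4 colors suffice: color 1 → {A, F}; color 2 → {E, G}; color 3 → {C, D}; color 4 → {B}.
That is already a proper 4-coloring.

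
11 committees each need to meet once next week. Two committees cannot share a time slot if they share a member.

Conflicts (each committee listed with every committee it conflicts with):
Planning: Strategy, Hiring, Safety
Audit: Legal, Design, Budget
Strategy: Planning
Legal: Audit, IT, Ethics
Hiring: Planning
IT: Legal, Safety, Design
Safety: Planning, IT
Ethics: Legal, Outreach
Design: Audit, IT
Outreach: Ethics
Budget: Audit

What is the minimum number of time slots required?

2

IT and Design conflict, so at least 2 time slots are needed.
A valid assignment using 2 time slots: Planning=1, Audit=1, Strategy=2, Legal=2, Hiring=2, IT=1, Safety=2, Ethics=1, Design=2, Outreach=2, Budget=2. No two conflicting committees share a time slot.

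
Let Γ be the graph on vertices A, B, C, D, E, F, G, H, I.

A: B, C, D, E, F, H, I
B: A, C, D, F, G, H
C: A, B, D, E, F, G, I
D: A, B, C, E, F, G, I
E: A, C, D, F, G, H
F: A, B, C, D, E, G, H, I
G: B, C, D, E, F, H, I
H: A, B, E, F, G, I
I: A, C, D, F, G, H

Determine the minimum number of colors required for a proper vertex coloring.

C, D, F, G, I are pairwise adjacent (a clique of size 5), so at least 5 colors are needed.
5 colors suffice: A=blue, B=purple, C=green, D=yellow, E=purple, F=red, G=blue, H=green, I=purple. Each edge has distinct colors on its endpoints.

5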